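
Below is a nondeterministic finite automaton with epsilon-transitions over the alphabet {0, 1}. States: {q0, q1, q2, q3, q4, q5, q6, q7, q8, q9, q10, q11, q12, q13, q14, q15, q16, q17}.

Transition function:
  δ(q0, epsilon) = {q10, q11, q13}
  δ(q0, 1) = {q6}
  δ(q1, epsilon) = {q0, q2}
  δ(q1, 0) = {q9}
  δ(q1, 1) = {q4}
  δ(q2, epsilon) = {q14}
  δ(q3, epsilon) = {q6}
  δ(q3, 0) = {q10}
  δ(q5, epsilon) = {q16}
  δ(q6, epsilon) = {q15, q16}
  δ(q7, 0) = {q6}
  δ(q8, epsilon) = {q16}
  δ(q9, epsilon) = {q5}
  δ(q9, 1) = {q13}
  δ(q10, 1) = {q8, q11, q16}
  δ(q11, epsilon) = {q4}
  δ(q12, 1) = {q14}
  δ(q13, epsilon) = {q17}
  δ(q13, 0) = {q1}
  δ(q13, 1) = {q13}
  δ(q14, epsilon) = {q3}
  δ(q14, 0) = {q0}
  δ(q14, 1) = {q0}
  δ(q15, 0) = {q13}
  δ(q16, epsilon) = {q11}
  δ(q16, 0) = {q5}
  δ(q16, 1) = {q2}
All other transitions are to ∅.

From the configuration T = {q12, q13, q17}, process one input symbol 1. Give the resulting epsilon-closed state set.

{q3, q4, q6, q11, q13, q14, q15, q16, q17}

q12 on 1 → {q14}.
q13 on 1 → {q13}.
No 1-transition from q17.
Union after reading 1: {q13, q14}.
Now take the epsilon-closure:
From q13 via epsilon: add q17.
From q14 via epsilon: add q3.
From q3 via epsilon: add q6.
From q6 via epsilon: add q15, q16.
From q16 via epsilon: add q11.
From q11 via epsilon: add q4.
No new states can be added; the closed set is {q3, q4, q6, q11, q13, q14, q15, q16, q17}.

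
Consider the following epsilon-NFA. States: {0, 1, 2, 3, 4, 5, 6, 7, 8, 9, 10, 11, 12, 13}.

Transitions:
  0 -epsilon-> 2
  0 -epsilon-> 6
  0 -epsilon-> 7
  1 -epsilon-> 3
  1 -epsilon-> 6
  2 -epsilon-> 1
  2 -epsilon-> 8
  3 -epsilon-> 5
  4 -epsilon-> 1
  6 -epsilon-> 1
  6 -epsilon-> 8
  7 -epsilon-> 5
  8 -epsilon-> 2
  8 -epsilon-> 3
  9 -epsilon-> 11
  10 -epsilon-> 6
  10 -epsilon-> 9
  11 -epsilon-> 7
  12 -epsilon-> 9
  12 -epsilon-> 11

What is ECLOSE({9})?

Start with {9}.
From 9 via epsilon: add 11.
From 11 via epsilon: add 7.
From 7 via epsilon: add 5.
No new states can be added; the closed set is {5, 7, 9, 11}.

{5, 7, 9, 11}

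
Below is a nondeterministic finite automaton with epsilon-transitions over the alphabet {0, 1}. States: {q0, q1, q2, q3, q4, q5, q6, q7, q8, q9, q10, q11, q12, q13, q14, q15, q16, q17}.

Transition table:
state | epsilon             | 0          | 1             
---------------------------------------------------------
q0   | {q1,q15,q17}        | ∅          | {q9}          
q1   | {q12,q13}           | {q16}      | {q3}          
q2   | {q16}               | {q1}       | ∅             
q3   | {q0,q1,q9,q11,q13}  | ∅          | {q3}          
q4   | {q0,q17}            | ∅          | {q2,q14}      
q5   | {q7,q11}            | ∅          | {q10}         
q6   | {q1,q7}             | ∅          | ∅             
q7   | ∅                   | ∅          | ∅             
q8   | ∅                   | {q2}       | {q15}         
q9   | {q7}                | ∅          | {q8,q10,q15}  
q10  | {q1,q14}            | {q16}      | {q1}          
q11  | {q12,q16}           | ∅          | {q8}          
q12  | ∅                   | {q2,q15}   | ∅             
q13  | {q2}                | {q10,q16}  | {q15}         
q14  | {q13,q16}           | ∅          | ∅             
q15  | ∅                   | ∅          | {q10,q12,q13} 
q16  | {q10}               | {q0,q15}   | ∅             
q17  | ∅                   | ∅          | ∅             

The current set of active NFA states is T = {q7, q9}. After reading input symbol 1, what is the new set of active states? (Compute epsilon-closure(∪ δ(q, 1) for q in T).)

{q1, q2, q8, q10, q12, q13, q14, q15, q16}

q9 on 1 → {q8, q10, q15}.
No 1-transition from q7.
Union after reading 1: {q8, q10, q15}.
Now take the epsilon-closure:
From q10 via epsilon: add q1, q14.
From q1 via epsilon: add q12, q13.
From q14 via epsilon: add q16.
From q13 via epsilon: add q2.
No new states can be added; the closed set is {q1, q2, q8, q10, q12, q13, q14, q15, q16}.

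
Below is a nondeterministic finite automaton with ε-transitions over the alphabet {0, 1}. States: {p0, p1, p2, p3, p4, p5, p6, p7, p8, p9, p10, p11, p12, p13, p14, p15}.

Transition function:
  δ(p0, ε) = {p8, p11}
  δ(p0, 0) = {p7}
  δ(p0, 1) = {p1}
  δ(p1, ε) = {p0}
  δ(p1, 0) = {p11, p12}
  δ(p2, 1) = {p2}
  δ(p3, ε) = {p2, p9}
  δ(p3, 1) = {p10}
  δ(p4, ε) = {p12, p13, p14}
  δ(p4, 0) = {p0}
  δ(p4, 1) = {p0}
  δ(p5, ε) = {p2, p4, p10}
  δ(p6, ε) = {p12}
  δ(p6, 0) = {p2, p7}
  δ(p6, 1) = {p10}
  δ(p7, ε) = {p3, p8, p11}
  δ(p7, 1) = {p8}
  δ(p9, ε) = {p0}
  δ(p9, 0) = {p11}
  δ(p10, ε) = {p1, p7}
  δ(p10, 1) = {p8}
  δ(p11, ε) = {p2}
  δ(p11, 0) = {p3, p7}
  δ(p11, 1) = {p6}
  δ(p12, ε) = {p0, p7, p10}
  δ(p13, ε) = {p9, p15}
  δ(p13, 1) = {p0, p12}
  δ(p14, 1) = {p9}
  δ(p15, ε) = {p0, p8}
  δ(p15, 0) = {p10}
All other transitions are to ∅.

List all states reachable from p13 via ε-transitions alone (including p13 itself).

Start with {p13}.
From p13 via ε: add p9, p15.
From p9 via ε: add p0.
From p15 via ε: add p8.
From p0 via ε: add p11.
From p11 via ε: add p2.
No new states can be added; the closed set is {p0, p2, p8, p9, p11, p13, p15}.

{p0, p2, p8, p9, p11, p13, p15}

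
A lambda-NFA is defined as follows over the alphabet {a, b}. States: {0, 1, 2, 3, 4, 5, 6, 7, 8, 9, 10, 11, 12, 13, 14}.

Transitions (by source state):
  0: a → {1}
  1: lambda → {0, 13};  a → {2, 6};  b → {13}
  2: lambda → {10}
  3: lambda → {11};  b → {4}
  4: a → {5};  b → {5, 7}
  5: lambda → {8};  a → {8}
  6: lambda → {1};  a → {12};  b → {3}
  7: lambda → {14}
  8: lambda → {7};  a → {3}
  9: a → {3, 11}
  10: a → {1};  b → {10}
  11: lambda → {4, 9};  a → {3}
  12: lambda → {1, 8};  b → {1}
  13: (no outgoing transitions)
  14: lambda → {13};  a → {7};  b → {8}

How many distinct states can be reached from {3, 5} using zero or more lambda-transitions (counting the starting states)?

Start with {3, 5}.
From 3 via lambda: add 11.
From 5 via lambda: add 8.
From 8 via lambda: add 7.
From 11 via lambda: add 4, 9.
From 7 via lambda: add 14.
From 14 via lambda: add 13.
lambda-closure = {3, 4, 5, 7, 8, 9, 11, 13, 14}, which has 9 states.

9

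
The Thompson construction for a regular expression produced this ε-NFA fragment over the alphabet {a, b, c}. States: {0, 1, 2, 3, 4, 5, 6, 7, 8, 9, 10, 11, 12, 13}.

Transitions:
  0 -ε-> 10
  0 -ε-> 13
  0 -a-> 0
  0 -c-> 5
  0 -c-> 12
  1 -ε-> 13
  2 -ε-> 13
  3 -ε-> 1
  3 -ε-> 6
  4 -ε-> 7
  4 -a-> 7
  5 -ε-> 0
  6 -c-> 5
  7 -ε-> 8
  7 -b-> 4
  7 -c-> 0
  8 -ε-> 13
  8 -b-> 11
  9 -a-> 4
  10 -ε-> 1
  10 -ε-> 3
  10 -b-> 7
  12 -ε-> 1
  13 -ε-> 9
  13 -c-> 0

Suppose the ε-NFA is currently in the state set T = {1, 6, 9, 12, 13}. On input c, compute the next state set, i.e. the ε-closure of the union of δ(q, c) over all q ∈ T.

6 on c → {5}.
13 on c → {0}.
No c-transition from 1, 9, 12.
Union after reading c: {0, 5}.
Now take the ε-closure:
From 0 via ε: add 10, 13.
From 10 via ε: add 1, 3.
From 13 via ε: add 9.
From 3 via ε: add 6.
No new states can be added; the closed set is {0, 1, 3, 5, 6, 9, 10, 13}.

{0, 1, 3, 5, 6, 9, 10, 13}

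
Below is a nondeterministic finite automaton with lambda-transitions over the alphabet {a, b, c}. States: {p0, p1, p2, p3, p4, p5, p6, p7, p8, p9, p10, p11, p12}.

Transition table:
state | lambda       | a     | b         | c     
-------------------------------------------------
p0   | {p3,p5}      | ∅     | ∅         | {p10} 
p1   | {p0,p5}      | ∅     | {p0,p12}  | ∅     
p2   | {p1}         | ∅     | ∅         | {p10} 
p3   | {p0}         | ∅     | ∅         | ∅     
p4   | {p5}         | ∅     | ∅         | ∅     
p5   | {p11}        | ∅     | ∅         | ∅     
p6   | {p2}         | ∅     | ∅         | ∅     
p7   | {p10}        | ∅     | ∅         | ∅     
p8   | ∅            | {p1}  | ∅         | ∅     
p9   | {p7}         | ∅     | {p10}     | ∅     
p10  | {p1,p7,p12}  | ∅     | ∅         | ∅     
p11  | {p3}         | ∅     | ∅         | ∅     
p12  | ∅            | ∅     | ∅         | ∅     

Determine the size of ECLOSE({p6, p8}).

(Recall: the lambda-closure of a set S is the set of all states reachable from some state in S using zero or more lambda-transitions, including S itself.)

8

Start with {p6, p8}.
From p6 via lambda: add p2.
From p2 via lambda: add p1.
From p1 via lambda: add p0, p5.
From p0 via lambda: add p3.
From p5 via lambda: add p11.
lambda-closure = {p0, p1, p2, p3, p5, p6, p8, p11}, which has 8 states.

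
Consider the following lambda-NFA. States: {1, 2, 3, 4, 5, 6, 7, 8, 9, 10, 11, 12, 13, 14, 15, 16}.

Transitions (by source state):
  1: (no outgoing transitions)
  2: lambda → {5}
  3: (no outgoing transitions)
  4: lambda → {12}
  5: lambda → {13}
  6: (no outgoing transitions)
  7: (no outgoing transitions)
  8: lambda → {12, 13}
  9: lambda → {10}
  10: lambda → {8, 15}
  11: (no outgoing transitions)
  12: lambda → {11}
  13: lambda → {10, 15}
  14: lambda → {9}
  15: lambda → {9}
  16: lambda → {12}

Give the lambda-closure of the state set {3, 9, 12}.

Start with {3, 9, 12}.
From 9 via lambda: add 10.
From 12 via lambda: add 11.
From 10 via lambda: add 8, 15.
From 8 via lambda: add 13.
No new states can be added; the closed set is {3, 8, 9, 10, 11, 12, 13, 15}.

{3, 8, 9, 10, 11, 12, 13, 15}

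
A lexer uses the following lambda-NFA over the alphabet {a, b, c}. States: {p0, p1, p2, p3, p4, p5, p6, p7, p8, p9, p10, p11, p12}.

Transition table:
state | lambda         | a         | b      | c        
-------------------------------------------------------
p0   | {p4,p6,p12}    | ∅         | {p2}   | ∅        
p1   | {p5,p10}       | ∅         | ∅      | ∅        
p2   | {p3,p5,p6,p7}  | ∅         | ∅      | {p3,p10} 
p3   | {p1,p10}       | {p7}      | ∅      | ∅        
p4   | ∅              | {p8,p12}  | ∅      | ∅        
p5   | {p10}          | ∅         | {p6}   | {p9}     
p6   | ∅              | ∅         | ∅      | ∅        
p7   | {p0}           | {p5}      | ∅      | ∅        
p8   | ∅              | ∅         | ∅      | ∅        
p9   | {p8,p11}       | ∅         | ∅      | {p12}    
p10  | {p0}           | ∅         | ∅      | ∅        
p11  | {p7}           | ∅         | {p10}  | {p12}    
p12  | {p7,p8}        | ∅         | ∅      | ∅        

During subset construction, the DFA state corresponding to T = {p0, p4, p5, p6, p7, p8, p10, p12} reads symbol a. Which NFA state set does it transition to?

{p0, p4, p5, p6, p7, p8, p10, p12}

p4 on a → {p8, p12}.
p7 on a → {p5}.
No a-transition from p0, p5, p6, p8, p10, p12.
Union after reading a: {p5, p8, p12}.
Now take the lambda-closure:
From p5 via lambda: add p10.
From p12 via lambda: add p7.
From p7 via lambda: add p0.
From p0 via lambda: add p4, p6.
No new states can be added; the closed set is {p0, p4, p5, p6, p7, p8, p10, p12}.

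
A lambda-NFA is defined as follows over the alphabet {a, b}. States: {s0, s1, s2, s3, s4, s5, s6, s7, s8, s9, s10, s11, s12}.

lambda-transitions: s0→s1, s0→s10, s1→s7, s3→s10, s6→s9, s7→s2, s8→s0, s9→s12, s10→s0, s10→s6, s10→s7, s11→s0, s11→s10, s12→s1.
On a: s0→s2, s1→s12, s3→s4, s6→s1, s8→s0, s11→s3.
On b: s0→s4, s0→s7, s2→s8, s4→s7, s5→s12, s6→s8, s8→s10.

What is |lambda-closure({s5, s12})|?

5

Start with {s5, s12}.
From s12 via lambda: add s1.
From s1 via lambda: add s7.
From s7 via lambda: add s2.
lambda-closure = {s1, s2, s5, s7, s12}, which has 5 states.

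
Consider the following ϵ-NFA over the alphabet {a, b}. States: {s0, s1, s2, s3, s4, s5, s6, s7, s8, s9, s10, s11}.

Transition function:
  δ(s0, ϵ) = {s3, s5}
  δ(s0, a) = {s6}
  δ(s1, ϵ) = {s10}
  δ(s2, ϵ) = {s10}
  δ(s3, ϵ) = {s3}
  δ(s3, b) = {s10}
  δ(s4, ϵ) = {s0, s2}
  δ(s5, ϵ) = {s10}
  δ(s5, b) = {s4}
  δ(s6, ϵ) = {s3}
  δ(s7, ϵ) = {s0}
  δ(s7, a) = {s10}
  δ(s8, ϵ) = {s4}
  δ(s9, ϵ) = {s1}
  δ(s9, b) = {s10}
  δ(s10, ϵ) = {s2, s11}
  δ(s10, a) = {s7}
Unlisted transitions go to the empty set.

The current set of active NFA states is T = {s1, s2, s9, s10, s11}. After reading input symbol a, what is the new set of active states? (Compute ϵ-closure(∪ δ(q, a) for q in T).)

{s0, s2, s3, s5, s7, s10, s11}

s10 on a → {s7}.
No a-transition from s1, s2, s9, s11.
Union after reading a: {s7}.
Now take the ϵ-closure:
From s7 via ϵ: add s0.
From s0 via ϵ: add s3, s5.
From s5 via ϵ: add s10.
From s10 via ϵ: add s2, s11.
No new states can be added; the closed set is {s0, s2, s3, s5, s7, s10, s11}.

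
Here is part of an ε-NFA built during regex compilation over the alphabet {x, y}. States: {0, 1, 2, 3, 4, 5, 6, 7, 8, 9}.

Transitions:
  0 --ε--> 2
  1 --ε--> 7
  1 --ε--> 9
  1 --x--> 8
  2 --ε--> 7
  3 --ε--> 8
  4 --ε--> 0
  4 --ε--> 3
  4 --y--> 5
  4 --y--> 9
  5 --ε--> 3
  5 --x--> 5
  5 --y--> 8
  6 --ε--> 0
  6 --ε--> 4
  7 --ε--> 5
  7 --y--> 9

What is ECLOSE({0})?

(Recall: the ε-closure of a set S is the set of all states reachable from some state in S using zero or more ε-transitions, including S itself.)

Start with {0}.
From 0 via ε: add 2.
From 2 via ε: add 7.
From 7 via ε: add 5.
From 5 via ε: add 3.
From 3 via ε: add 8.
No new states can be added; the closed set is {0, 2, 3, 5, 7, 8}.

{0, 2, 3, 5, 7, 8}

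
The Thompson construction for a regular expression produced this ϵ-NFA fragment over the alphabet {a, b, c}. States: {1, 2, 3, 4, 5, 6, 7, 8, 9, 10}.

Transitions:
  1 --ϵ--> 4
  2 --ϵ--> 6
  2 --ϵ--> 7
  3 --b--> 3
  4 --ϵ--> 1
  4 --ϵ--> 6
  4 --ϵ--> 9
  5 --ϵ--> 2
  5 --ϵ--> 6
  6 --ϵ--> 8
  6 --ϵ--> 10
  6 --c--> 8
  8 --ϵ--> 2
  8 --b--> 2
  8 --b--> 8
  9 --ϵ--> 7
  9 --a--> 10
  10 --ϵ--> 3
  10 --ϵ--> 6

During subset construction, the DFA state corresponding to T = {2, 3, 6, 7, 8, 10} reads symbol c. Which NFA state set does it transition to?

{2, 3, 6, 7, 8, 10}

6 on c → {8}.
No c-transition from 2, 3, 7, 8, 10.
Union after reading c: {8}.
Now take the ϵ-closure:
From 8 via ϵ: add 2.
From 2 via ϵ: add 6, 7.
From 6 via ϵ: add 10.
From 10 via ϵ: add 3.
No new states can be added; the closed set is {2, 3, 6, 7, 8, 10}.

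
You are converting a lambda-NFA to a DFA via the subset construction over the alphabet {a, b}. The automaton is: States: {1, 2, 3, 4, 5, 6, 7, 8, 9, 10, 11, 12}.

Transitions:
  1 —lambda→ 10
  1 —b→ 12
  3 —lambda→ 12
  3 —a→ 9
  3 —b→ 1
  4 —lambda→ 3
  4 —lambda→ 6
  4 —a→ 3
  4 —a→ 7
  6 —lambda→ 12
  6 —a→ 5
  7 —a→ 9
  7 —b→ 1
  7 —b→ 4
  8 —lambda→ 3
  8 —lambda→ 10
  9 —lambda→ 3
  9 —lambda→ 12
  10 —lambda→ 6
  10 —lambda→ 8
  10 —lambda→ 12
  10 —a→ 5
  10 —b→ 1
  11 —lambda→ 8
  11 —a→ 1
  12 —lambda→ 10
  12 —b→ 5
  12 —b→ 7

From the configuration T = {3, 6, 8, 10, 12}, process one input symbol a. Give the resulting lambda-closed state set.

3 on a → {9}.
6 on a → {5}.
10 on a → {5}.
No a-transition from 8, 12.
Union after reading a: {5, 9}.
Now take the lambda-closure:
From 9 via lambda: add 3, 12.
From 12 via lambda: add 10.
From 10 via lambda: add 6, 8.
No new states can be added; the closed set is {3, 5, 6, 8, 9, 10, 12}.

{3, 5, 6, 8, 9, 10, 12}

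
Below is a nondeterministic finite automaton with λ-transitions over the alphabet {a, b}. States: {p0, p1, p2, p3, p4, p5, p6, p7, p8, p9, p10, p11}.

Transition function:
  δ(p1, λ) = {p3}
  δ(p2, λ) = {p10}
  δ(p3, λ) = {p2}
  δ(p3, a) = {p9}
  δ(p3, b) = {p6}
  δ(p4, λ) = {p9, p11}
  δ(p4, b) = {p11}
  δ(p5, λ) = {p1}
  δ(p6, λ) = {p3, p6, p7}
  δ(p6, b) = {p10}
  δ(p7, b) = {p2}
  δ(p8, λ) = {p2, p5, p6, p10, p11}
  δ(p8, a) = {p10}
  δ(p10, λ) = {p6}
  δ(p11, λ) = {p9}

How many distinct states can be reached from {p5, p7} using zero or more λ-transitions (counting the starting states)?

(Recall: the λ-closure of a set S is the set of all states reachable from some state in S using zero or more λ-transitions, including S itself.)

Start with {p5, p7}.
From p5 via λ: add p1.
From p1 via λ: add p3.
From p3 via λ: add p2.
From p2 via λ: add p10.
From p10 via λ: add p6.
λ-closure = {p1, p2, p3, p5, p6, p7, p10}, which has 7 states.

7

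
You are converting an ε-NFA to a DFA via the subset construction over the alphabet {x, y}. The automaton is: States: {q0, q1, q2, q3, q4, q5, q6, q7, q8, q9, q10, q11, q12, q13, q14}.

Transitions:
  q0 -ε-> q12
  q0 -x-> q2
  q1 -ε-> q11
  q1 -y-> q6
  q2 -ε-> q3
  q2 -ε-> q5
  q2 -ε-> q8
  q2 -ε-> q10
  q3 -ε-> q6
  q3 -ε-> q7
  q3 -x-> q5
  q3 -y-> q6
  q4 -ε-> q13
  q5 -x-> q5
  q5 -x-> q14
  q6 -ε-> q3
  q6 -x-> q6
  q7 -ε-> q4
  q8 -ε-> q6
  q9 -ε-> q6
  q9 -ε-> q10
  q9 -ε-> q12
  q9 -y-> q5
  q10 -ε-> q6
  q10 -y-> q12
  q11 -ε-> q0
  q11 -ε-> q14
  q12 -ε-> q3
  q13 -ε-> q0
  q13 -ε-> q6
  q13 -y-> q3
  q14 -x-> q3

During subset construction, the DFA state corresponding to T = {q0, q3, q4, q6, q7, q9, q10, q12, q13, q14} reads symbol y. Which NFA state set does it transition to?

q3 on y → {q6}.
q9 on y → {q5}.
q10 on y → {q12}.
q13 on y → {q3}.
No y-transition from q0, q4, q6, q7, q12, q14.
Union after reading y: {q3, q5, q6, q12}.
Now take the ε-closure:
From q3 via ε: add q7.
From q7 via ε: add q4.
From q4 via ε: add q13.
From q13 via ε: add q0.
No new states can be added; the closed set is {q0, q3, q4, q5, q6, q7, q12, q13}.

{q0, q3, q4, q5, q6, q7, q12, q13}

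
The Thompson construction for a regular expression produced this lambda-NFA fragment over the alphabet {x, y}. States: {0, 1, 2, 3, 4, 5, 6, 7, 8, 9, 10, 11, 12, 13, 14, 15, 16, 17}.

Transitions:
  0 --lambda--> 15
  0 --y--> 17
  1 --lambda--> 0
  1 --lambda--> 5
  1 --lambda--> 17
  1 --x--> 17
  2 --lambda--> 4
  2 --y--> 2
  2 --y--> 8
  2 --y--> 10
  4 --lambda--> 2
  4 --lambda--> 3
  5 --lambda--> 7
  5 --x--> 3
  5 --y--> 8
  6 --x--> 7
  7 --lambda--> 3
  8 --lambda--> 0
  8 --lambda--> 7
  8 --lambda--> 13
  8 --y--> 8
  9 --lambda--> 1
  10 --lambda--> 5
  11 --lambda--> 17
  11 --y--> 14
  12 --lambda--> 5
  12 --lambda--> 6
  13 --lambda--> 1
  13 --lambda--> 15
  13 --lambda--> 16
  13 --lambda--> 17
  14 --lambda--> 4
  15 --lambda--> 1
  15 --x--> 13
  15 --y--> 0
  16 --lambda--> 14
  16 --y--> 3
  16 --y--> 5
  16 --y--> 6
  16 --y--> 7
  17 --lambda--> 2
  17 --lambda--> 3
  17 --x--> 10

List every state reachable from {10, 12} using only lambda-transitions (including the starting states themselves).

Start with {10, 12}.
From 10 via lambda: add 5.
From 12 via lambda: add 6.
From 5 via lambda: add 7.
From 7 via lambda: add 3.
No new states can be added; the closed set is {3, 5, 6, 7, 10, 12}.

{3, 5, 6, 7, 10, 12}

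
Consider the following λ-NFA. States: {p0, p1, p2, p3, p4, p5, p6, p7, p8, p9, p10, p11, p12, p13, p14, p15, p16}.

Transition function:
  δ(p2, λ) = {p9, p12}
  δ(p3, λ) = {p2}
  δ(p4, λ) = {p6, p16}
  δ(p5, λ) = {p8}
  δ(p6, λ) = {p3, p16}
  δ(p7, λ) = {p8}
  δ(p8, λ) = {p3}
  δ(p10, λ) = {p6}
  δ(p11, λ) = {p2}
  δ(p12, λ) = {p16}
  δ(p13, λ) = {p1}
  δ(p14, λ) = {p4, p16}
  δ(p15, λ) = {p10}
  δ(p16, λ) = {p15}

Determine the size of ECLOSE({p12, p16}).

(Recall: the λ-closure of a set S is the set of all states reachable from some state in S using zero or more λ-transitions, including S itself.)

8

Start with {p12, p16}.
From p16 via λ: add p15.
From p15 via λ: add p10.
From p10 via λ: add p6.
From p6 via λ: add p3.
From p3 via λ: add p2.
From p2 via λ: add p9.
λ-closure = {p2, p3, p6, p9, p10, p12, p15, p16}, which has 8 states.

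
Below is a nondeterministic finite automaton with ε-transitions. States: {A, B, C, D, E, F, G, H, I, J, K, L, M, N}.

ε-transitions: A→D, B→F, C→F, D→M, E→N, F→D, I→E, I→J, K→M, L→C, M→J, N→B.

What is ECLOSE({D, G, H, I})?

Start with {D, G, H, I}.
From D via ε: add M.
From I via ε: add E, J.
From E via ε: add N.
From N via ε: add B.
From B via ε: add F.
No new states can be added; the closed set is {B, D, E, F, G, H, I, J, M, N}.

{B, D, E, F, G, H, I, J, M, N}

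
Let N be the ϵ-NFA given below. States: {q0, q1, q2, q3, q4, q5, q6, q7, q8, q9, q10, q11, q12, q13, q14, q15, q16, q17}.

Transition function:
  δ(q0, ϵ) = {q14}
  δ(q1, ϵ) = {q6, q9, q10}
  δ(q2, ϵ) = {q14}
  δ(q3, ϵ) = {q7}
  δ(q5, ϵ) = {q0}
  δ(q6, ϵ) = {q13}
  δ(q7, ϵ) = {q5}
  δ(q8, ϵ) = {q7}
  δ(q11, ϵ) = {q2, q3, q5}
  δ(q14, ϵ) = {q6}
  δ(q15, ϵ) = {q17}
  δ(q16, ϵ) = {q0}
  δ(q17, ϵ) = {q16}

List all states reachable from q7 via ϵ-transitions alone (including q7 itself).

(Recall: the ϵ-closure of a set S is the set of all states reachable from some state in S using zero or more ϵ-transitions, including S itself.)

Start with {q7}.
From q7 via ϵ: add q5.
From q5 via ϵ: add q0.
From q0 via ϵ: add q14.
From q14 via ϵ: add q6.
From q6 via ϵ: add q13.
No new states can be added; the closed set is {q0, q5, q6, q7, q13, q14}.

{q0, q5, q6, q7, q13, q14}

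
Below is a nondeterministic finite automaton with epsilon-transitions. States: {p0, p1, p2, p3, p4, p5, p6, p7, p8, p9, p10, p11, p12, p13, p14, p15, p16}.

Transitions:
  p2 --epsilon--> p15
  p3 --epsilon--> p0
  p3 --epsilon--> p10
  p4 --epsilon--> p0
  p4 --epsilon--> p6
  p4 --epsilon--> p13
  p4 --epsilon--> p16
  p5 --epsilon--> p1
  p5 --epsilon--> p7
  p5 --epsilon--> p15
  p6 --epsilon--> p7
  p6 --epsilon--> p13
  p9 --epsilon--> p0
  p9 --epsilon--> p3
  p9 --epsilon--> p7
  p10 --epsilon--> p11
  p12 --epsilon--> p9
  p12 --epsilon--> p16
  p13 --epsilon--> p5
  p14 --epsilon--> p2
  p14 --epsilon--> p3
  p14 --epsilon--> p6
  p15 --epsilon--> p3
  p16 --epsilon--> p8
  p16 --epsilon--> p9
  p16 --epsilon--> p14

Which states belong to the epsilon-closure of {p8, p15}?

Start with {p8, p15}.
From p15 via epsilon: add p3.
From p3 via epsilon: add p0, p10.
From p10 via epsilon: add p11.
No new states can be added; the closed set is {p0, p3, p8, p10, p11, p15}.

{p0, p3, p8, p10, p11, p15}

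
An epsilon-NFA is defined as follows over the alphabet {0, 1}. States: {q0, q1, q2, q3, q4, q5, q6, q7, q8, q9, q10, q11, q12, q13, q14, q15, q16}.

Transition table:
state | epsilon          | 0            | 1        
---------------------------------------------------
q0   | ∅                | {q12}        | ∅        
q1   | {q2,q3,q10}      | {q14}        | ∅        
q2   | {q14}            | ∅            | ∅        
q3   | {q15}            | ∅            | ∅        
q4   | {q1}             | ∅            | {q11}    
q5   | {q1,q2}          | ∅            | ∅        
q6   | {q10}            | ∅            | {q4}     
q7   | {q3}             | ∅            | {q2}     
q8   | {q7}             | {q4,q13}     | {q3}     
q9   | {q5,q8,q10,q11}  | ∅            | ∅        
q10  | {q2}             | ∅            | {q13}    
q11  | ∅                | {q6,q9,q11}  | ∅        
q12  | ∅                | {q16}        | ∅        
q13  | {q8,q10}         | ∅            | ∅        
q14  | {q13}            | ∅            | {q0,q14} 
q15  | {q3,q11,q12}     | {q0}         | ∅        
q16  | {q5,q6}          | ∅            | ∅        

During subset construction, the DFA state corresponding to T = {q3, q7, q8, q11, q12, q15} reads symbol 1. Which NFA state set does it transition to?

q7 on 1 → {q2}.
q8 on 1 → {q3}.
No 1-transition from q3, q11, q12, q15.
Union after reading 1: {q2, q3}.
Now take the epsilon-closure:
From q2 via epsilon: add q14.
From q3 via epsilon: add q15.
From q14 via epsilon: add q13.
From q15 via epsilon: add q11, q12.
From q13 via epsilon: add q8, q10.
From q8 via epsilon: add q7.
No new states can be added; the closed set is {q2, q3, q7, q8, q10, q11, q12, q13, q14, q15}.

{q2, q3, q7, q8, q10, q11, q12, q13, q14, q15}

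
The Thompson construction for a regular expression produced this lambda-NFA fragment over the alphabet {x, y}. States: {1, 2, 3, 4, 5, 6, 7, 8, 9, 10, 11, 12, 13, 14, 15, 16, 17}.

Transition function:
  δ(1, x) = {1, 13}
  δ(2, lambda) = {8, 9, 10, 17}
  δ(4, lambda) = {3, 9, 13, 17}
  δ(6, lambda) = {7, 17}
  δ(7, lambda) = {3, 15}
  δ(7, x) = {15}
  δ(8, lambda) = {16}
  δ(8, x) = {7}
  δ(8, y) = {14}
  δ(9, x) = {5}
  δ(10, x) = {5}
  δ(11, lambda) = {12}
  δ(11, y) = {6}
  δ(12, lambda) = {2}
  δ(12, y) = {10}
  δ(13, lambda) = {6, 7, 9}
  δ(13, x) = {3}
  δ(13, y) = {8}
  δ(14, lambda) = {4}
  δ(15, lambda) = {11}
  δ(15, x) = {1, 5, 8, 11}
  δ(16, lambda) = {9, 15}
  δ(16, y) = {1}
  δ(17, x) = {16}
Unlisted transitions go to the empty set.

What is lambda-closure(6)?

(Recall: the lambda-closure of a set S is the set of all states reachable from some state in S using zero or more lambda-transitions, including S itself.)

{2, 3, 6, 7, 8, 9, 10, 11, 12, 15, 16, 17}

Start with {6}.
From 6 via lambda: add 7, 17.
From 7 via lambda: add 3, 15.
From 15 via lambda: add 11.
From 11 via lambda: add 12.
From 12 via lambda: add 2.
From 2 via lambda: add 8, 9, 10.
From 8 via lambda: add 16.
No new states can be added; the closed set is {2, 3, 6, 7, 8, 9, 10, 11, 12, 15, 16, 17}.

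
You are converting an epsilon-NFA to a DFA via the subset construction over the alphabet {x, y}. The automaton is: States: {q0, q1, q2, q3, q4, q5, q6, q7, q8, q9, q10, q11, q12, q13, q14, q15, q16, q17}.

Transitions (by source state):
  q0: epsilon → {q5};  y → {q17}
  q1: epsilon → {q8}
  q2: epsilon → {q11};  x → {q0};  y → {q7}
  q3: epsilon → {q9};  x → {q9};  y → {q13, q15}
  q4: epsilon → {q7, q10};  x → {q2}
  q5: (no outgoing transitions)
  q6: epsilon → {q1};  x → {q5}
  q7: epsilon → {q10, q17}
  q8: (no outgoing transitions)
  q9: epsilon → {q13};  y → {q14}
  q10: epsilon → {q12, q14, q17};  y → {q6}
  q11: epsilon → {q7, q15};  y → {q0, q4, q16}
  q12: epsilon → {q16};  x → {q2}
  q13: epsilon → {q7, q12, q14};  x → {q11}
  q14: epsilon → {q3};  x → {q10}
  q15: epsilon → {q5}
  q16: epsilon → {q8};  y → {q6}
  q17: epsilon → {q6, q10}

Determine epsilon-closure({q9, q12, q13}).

{q1, q3, q6, q7, q8, q9, q10, q12, q13, q14, q16, q17}

Start with {q9, q12, q13}.
From q12 via epsilon: add q16.
From q13 via epsilon: add q7, q14.
From q7 via epsilon: add q10, q17.
From q14 via epsilon: add q3.
From q16 via epsilon: add q8.
From q17 via epsilon: add q6.
From q6 via epsilon: add q1.
No new states can be added; the closed set is {q1, q3, q6, q7, q8, q9, q10, q12, q13, q14, q16, q17}.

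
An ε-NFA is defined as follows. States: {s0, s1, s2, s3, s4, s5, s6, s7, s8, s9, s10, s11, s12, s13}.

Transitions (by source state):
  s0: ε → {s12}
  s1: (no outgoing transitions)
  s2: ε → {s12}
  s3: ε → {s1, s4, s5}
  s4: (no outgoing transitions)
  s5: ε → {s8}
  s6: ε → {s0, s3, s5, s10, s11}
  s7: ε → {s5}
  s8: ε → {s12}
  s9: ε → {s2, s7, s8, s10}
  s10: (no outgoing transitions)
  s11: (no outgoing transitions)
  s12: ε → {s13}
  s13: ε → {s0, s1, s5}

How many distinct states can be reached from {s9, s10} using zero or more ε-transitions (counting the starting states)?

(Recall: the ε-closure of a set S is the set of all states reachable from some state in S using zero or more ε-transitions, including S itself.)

Start with {s9, s10}.
From s9 via ε: add s2, s7, s8.
From s2 via ε: add s12.
From s7 via ε: add s5.
From s12 via ε: add s13.
From s13 via ε: add s0, s1.
ε-closure = {s0, s1, s2, s5, s7, s8, s9, s10, s12, s13}, which has 10 states.

10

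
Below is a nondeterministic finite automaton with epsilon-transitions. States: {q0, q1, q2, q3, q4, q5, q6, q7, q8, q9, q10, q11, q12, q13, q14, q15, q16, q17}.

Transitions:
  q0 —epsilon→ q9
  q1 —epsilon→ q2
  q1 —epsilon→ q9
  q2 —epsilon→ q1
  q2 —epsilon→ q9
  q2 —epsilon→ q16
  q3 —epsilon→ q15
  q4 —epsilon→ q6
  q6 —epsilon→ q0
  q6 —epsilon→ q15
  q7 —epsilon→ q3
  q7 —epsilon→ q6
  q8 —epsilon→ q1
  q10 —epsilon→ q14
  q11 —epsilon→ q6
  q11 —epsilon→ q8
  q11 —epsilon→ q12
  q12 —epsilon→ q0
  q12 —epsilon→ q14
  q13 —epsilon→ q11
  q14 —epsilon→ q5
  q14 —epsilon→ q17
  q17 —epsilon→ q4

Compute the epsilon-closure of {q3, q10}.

{q0, q3, q4, q5, q6, q9, q10, q14, q15, q17}

Start with {q3, q10}.
From q3 via epsilon: add q15.
From q10 via epsilon: add q14.
From q14 via epsilon: add q5, q17.
From q17 via epsilon: add q4.
From q4 via epsilon: add q6.
From q6 via epsilon: add q0.
From q0 via epsilon: add q9.
No new states can be added; the closed set is {q0, q3, q4, q5, q6, q9, q10, q14, q15, q17}.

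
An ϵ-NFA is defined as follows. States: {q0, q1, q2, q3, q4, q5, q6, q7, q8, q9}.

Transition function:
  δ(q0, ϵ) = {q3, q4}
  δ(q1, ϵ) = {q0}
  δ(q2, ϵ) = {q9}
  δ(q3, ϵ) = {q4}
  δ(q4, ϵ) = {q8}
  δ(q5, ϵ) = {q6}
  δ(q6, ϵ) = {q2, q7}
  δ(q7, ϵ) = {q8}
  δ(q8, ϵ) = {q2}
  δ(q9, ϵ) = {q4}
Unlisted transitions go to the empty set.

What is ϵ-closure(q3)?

Start with {q3}.
From q3 via ϵ: add q4.
From q4 via ϵ: add q8.
From q8 via ϵ: add q2.
From q2 via ϵ: add q9.
No new states can be added; the closed set is {q2, q3, q4, q8, q9}.

{q2, q3, q4, q8, q9}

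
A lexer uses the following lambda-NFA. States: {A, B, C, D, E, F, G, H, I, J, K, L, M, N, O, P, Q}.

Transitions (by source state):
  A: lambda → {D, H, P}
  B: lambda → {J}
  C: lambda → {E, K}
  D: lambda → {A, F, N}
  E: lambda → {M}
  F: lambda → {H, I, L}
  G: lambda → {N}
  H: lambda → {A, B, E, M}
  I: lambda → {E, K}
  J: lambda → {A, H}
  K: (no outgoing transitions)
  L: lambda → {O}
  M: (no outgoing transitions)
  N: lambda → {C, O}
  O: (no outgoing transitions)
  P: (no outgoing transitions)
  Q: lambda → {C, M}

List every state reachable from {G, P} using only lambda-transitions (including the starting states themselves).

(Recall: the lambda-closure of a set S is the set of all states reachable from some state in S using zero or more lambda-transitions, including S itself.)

Start with {G, P}.
From G via lambda: add N.
From N via lambda: add C, O.
From C via lambda: add E, K.
From E via lambda: add M.
No new states can be added; the closed set is {C, E, G, K, M, N, O, P}.

{C, E, G, K, M, N, O, P}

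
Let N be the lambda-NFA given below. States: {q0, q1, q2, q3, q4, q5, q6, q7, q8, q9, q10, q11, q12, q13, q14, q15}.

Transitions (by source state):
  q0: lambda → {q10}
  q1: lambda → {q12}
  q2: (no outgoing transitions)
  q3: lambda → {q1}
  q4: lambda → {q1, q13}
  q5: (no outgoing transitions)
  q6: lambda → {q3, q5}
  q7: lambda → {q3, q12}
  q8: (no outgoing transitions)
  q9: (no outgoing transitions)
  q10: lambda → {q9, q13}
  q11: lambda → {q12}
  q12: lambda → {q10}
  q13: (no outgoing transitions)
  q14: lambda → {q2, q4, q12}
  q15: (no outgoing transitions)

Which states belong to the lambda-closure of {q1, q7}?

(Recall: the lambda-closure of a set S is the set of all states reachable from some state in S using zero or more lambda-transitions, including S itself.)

{q1, q3, q7, q9, q10, q12, q13}

Start with {q1, q7}.
From q1 via lambda: add q12.
From q7 via lambda: add q3.
From q12 via lambda: add q10.
From q10 via lambda: add q9, q13.
No new states can be added; the closed set is {q1, q3, q7, q9, q10, q12, q13}.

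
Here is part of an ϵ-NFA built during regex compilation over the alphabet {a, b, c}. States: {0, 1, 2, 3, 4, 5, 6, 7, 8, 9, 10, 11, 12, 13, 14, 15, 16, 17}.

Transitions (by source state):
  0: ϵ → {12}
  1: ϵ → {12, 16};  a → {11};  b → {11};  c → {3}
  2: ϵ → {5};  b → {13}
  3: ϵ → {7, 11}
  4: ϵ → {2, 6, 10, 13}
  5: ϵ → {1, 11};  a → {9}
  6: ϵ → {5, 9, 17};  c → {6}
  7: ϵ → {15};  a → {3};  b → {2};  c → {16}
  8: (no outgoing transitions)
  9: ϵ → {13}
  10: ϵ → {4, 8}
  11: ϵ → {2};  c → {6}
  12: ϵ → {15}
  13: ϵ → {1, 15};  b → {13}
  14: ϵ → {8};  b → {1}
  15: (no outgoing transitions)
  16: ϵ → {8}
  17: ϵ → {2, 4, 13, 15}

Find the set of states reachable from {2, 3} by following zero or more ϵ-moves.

{1, 2, 3, 5, 7, 8, 11, 12, 15, 16}

Start with {2, 3}.
From 2 via ϵ: add 5.
From 3 via ϵ: add 7, 11.
From 5 via ϵ: add 1.
From 7 via ϵ: add 15.
From 1 via ϵ: add 12, 16.
From 16 via ϵ: add 8.
No new states can be added; the closed set is {1, 2, 3, 5, 7, 8, 11, 12, 15, 16}.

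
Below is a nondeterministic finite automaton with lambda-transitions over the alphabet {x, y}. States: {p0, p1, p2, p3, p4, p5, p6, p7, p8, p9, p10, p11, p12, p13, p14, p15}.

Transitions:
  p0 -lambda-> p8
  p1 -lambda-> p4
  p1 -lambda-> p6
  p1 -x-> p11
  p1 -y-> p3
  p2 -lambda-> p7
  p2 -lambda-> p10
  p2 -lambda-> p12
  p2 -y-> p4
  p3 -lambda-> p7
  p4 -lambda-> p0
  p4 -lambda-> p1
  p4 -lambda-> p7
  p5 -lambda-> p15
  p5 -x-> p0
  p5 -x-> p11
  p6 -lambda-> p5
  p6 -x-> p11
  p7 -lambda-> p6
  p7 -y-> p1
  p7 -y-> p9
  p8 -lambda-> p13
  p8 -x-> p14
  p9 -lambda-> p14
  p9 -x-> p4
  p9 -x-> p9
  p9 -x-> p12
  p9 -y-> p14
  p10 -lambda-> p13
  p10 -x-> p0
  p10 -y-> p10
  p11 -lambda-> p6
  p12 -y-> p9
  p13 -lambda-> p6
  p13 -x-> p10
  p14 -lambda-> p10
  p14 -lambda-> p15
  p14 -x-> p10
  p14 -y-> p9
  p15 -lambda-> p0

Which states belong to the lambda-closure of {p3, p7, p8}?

{p0, p3, p5, p6, p7, p8, p13, p15}

Start with {p3, p7, p8}.
From p7 via lambda: add p6.
From p8 via lambda: add p13.
From p6 via lambda: add p5.
From p5 via lambda: add p15.
From p15 via lambda: add p0.
No new states can be added; the closed set is {p0, p3, p5, p6, p7, p8, p13, p15}.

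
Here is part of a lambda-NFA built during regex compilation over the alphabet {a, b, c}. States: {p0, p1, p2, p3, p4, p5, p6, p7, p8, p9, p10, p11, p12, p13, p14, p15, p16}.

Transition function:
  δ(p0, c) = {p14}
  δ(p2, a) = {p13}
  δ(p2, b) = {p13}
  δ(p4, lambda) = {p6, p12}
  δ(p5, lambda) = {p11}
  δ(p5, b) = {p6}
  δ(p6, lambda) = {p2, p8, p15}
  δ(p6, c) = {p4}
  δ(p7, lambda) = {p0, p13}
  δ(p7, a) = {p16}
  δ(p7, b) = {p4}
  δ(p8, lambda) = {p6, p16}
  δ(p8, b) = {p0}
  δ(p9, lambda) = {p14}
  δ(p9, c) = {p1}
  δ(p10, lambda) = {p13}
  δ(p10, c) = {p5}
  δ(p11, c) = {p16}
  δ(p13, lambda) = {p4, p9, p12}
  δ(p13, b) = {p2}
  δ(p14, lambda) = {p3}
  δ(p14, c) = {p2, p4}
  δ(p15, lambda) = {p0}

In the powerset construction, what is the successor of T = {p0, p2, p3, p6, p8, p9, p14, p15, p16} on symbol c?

{p0, p1, p2, p3, p4, p6, p8, p12, p14, p15, p16}

p0 on c → {p14}.
p6 on c → {p4}.
p9 on c → {p1}.
p14 on c → {p2, p4}.
No c-transition from p2, p3, p8, p15, p16.
Union after reading c: {p1, p2, p4, p14}.
Now take the lambda-closure:
From p4 via lambda: add p6, p12.
From p14 via lambda: add p3.
From p6 via lambda: add p8, p15.
From p8 via lambda: add p16.
From p15 via lambda: add p0.
No new states can be added; the closed set is {p0, p1, p2, p3, p4, p6, p8, p12, p14, p15, p16}.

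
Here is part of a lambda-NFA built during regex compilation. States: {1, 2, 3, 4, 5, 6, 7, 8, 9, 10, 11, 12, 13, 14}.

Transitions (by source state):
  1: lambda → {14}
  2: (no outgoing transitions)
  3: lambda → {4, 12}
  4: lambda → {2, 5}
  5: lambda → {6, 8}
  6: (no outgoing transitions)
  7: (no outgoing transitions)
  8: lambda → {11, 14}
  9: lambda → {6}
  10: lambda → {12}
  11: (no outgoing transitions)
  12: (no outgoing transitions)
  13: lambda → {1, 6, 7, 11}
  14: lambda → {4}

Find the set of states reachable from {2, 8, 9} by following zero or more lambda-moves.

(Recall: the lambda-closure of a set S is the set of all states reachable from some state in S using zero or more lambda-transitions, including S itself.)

Start with {2, 8, 9}.
From 8 via lambda: add 11, 14.
From 9 via lambda: add 6.
From 14 via lambda: add 4.
From 4 via lambda: add 5.
No new states can be added; the closed set is {2, 4, 5, 6, 8, 9, 11, 14}.

{2, 4, 5, 6, 8, 9, 11, 14}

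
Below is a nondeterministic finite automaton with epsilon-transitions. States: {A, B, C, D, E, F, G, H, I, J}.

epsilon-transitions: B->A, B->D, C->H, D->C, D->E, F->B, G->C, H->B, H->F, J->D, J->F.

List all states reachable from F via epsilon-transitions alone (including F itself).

{A, B, C, D, E, F, H}

Start with {F}.
From F via epsilon: add B.
From B via epsilon: add A, D.
From D via epsilon: add C, E.
From C via epsilon: add H.
No new states can be added; the closed set is {A, B, C, D, E, F, H}.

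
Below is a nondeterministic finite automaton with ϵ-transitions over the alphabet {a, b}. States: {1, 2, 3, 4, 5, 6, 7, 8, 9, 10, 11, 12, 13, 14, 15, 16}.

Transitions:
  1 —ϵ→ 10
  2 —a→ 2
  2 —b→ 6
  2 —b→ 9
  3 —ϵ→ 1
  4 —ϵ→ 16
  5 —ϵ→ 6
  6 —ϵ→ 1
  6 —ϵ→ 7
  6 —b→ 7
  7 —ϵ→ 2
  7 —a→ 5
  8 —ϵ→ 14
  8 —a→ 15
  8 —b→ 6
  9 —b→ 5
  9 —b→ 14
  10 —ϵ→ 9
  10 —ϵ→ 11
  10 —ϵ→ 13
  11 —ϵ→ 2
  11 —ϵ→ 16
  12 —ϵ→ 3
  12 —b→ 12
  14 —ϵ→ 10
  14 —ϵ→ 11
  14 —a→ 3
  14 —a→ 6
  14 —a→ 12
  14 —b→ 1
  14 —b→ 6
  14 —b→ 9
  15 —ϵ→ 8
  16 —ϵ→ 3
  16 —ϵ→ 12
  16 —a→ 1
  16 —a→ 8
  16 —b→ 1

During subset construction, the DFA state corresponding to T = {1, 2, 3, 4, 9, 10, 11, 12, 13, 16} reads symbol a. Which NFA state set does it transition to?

{1, 2, 3, 8, 9, 10, 11, 12, 13, 14, 16}

2 on a → {2}.
16 on a → {1, 8}.
No a-transition from 1, 3, 4, 9, 10, 11, 12, 13.
Union after reading a: {1, 2, 8}.
Now take the ϵ-closure:
From 1 via ϵ: add 10.
From 8 via ϵ: add 14.
From 10 via ϵ: add 9, 11, 13.
From 11 via ϵ: add 16.
From 16 via ϵ: add 3, 12.
No new states can be added; the closed set is {1, 2, 3, 8, 9, 10, 11, 12, 13, 14, 16}.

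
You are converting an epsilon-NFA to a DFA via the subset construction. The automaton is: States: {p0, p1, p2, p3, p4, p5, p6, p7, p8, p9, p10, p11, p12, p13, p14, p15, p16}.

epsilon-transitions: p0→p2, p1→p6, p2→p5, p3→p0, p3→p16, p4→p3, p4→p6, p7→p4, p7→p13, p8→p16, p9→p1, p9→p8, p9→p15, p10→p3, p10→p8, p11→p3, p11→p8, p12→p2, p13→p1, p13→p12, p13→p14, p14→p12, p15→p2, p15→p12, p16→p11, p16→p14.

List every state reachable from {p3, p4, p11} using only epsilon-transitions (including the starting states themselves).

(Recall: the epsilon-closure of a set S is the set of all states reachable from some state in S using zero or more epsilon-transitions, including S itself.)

{p0, p2, p3, p4, p5, p6, p8, p11, p12, p14, p16}

Start with {p3, p4, p11}.
From p3 via epsilon: add p0, p16.
From p4 via epsilon: add p6.
From p11 via epsilon: add p8.
From p0 via epsilon: add p2.
From p16 via epsilon: add p14.
From p2 via epsilon: add p5.
From p14 via epsilon: add p12.
No new states can be added; the closed set is {p0, p2, p3, p4, p5, p6, p8, p11, p12, p14, p16}.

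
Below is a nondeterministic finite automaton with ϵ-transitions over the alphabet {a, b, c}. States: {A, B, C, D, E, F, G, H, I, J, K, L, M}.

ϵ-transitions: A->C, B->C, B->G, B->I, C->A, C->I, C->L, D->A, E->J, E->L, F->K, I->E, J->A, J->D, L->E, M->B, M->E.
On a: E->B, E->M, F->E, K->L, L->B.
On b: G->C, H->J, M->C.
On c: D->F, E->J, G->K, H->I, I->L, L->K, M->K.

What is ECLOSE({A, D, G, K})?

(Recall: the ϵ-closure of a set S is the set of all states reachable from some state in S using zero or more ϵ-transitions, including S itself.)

{A, C, D, E, G, I, J, K, L}

Start with {A, D, G, K}.
From A via ϵ: add C.
From C via ϵ: add I, L.
From I via ϵ: add E.
From E via ϵ: add J.
No new states can be added; the closed set is {A, C, D, E, G, I, J, K, L}.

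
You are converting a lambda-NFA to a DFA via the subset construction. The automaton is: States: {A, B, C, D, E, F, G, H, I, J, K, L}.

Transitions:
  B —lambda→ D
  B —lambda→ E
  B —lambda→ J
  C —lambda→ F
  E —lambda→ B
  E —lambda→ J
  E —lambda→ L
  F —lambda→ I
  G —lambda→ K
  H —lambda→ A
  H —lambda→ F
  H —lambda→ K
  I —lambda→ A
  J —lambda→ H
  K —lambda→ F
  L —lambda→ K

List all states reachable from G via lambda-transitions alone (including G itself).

Start with {G}.
From G via lambda: add K.
From K via lambda: add F.
From F via lambda: add I.
From I via lambda: add A.
No new states can be added; the closed set is {A, F, G, I, K}.

{A, F, G, I, K}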